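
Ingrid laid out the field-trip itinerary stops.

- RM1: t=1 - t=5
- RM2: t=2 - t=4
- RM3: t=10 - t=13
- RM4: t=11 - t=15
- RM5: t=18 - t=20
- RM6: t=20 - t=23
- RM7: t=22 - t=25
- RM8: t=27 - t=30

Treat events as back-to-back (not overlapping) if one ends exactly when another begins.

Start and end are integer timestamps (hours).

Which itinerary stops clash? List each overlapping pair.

RM1 & RM2, RM3 & RM4, RM6 & RM7

Two intervals overlap when each starts before the other ends.
Sorted by start: RM1, RM2, RM3, RM4, RM5, RM6, RM7, RM8.
RM2 starts before RM1 ends → RM1 and RM2 overlap.
RM3 starts after RM1 ends, so RM1 has no further overlaps.
RM3 starts after RM2 ends, so RM2 has no further overlaps.
RM4 starts before RM3 ends → RM3 and RM4 overlap.
RM5 starts after RM3 ends, so RM3 has no further overlaps.
RM5 starts after RM4 ends, so RM4 has no further overlaps.
RM6 starts exactly when RM5 ends (back-to-back, no overlap), so RM5 has no further overlaps.
RM7 starts before RM6 ends → RM6 and RM7 overlap.
RM8 starts after RM6 ends.
RM8 starts after RM7 ends.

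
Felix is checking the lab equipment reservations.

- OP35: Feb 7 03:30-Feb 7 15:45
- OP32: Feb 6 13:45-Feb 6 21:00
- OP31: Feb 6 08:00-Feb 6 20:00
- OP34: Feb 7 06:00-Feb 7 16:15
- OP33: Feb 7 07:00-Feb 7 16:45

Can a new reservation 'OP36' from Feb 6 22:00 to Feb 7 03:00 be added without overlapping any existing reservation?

Yes — the slot is free

OP31: ends Feb 6 20:00 at or before OP36 starts Feb 6 22:00 → clear.
OP32: ends Feb 6 21:00 at or before OP36 starts Feb 6 22:00 → clear.
OP35: starts Feb 7 03:30 at or after OP36 ends Feb 7 03:00 → clear.
OP34: starts Feb 7 06:00 at or after OP36 ends Feb 7 03:00 → clear.
OP33: starts Feb 7 07:00 at or after OP36 ends Feb 7 03:00 → clear.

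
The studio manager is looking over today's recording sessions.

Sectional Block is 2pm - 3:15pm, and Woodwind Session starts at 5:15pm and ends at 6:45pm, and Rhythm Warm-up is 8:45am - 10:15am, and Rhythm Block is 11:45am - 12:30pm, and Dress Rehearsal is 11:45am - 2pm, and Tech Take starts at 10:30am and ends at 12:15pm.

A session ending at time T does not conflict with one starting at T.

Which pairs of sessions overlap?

Sorted by start: Rhythm Warm-up, Tech Take, Dress Rehearsal, Rhythm Block, Sectional Block, Woodwind Session.
Tech Take starts after Rhythm Warm-up ends, so Rhythm Warm-up has no further overlaps.
Dress Rehearsal starts before Tech Take ends → Tech Take and Dress Rehearsal overlap.
Rhythm Block starts before Tech Take ends → Tech Take and Rhythm Block overlap.
Sectional Block starts after Tech Take ends, so Tech Take has no further overlaps.
Rhythm Block starts before Dress Rehearsal ends → Dress Rehearsal and Rhythm Block overlap.
Sectional Block starts exactly when Dress Rehearsal ends (back-to-back, no overlap), so Dress Rehearsal has no further overlaps.
Sectional Block starts after Rhythm Block ends, so Rhythm Block has no further overlaps.
Woodwind Session starts after Sectional Block ends.

Dress Rehearsal & Rhythm Block, Dress Rehearsal & Tech Take, Rhythm Block & Tech Take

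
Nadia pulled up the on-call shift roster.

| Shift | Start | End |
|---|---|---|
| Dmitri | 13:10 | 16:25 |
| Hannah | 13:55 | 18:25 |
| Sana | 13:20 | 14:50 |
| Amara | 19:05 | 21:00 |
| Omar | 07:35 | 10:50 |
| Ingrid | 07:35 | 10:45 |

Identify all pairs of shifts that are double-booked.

Dmitri & Hannah, Dmitri & Sana, Hannah & Sana, Ingrid & Omar

Check each pair: they overlap iff neither finishes before the other starts.
Sorted by start: Ingrid, Omar, Dmitri, Sana, Hannah, Amara.
Omar starts before Ingrid ends → Ingrid and Omar overlap.
Dmitri starts after Ingrid ends, so nothing later overlaps Ingrid either.
Dmitri starts after Omar ends, so nothing later overlaps Omar either.
Sana starts before Dmitri ends → Dmitri and Sana overlap.
Hannah starts before Dmitri ends → Dmitri and Hannah overlap.
Amara starts after Dmitri ends.
Hannah starts before Sana ends → Sana and Hannah overlap.
Amara starts after Sana ends.
Amara starts after Hannah ends.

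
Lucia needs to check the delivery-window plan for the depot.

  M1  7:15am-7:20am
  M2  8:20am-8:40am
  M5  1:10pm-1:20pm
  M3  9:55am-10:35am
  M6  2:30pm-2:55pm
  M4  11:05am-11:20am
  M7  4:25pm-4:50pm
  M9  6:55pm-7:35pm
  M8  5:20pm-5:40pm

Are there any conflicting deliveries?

Sorted by start: M1, M2, M3, M4, M5, M6, M7, M8, M9.
M2 starts after M1 ends; M1 is clear from here.
M3 starts after M2 ends; M2 is clear from here.
M4 starts after M3 ends; M3 is clear from here.
M5 starts after M4 ends; M4 is clear from here.
M6 starts after M5 ends; M5 is clear from here.
M7 starts after M6 ends; M6 is clear from here.
M8 starts after M7 ends; M7 is clear from here.
M9 starts after M8 ends.
Every pair is clear; the schedule has no overlaps.

No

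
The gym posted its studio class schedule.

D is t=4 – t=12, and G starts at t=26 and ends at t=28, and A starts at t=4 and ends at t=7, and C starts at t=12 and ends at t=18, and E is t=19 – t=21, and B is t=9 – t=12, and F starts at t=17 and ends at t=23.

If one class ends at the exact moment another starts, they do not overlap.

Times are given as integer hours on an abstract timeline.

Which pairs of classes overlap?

A & D, B & D, C & F, E & F

Sorted by start: A, D, B, C, F, E, G.
D starts before A ends → A and D overlap.
B starts after A ends, so nothing later overlaps A either.
B starts before D ends → D and B overlap.
C starts exactly when D ends (back-to-back, no overlap), so nothing later overlaps D either.
C starts exactly when B ends (back-to-back, no overlap), so nothing later overlaps B either.
F starts before C ends → C and F overlap.
E starts after C ends, so nothing later overlaps C either.
E starts before F ends → F and E overlap.
G starts after F ends.
G starts after E ends.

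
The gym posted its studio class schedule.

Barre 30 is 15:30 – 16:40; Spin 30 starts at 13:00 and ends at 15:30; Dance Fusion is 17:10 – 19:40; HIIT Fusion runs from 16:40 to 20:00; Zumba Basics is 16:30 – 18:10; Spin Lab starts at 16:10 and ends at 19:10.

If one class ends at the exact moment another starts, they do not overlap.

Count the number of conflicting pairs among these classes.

Sorted by start: Spin 30, Barre 30, Spin Lab, Zumba Basics, HIIT Fusion, Dance Fusion.
Barre 30 starts exactly when Spin 30 ends (back-to-back, no overlap); Spin 30 is clear from here.
Spin Lab starts before Barre 30 ends → Barre 30 and Spin Lab overlap.
Zumba Basics starts before Barre 30 ends → Barre 30 and Zumba Basics overlap.
HIIT Fusion starts exactly when Barre 30 ends (back-to-back, no overlap); Barre 30 is clear from here.
Zumba Basics starts before Spin Lab ends → Spin Lab and Zumba Basics overlap.
HIIT Fusion starts before Spin Lab ends → Spin Lab and HIIT Fusion overlap.
Dance Fusion starts before Spin Lab ends → Spin Lab and Dance Fusion overlap.
HIIT Fusion starts before Zumba Basics ends → Zumba Basics and HIIT Fusion overlap.
Dance Fusion starts before Zumba Basics ends → Zumba Basics and Dance Fusion overlap.
Dance Fusion starts before HIIT Fusion ends → HIIT Fusion and Dance Fusion overlap.
Overlapping pairs: Barre 30 & Spin Lab, Barre 30 & Zumba Basics, Dance Fusion & HIIT Fusion, Dance Fusion & Spin Lab, Dance Fusion & Zumba Basics, HIIT Fusion & Spin Lab, HIIT Fusion & Zumba Basics, Spin Lab & Zumba Basics — 8 in total.

8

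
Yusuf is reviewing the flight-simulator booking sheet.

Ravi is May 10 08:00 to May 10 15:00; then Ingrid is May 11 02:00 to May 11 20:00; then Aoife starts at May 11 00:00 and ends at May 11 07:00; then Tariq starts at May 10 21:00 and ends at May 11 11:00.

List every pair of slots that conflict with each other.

Sorted by start: Ravi, Tariq, Aoife, Ingrid.
Tariq starts after Ravi ends, so nothing later overlaps Ravi either.
Aoife starts before Tariq ends → Tariq and Aoife overlap.
Ingrid starts before Tariq ends → Tariq and Ingrid overlap.
Ingrid starts before Aoife ends → Aoife and Ingrid overlap.

Aoife & Ingrid, Aoife & Tariq, Ingrid & Tariq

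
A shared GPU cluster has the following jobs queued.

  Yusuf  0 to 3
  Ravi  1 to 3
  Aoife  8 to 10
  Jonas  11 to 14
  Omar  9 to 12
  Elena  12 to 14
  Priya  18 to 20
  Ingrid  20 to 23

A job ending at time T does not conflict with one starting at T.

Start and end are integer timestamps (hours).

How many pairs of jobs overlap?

Sorted by start: Yusuf, Ravi, Aoife, Omar, Jonas, Elena, Priya, Ingrid.
Ravi starts before Yusuf ends → Yusuf and Ravi overlap.
Aoife starts after Yusuf ends — done with Yusuf.
Aoife starts after Ravi ends — done with Ravi.
Omar starts before Aoife ends → Aoife and Omar overlap.
Jonas starts after Aoife ends — done with Aoife.
Jonas starts before Omar ends → Omar and Jonas overlap.
Elena starts exactly when Omar ends (back-to-back, no overlap) — done with Omar.
Elena starts before Jonas ends → Jonas and Elena overlap.
Priya starts after Jonas ends — done with Jonas.
Priya starts after Elena ends — done with Elena.
Ingrid starts exactly when Priya ends (back-to-back, no overlap).
Overlapping pairs: Aoife & Omar, Elena & Jonas, Jonas & Omar, Ravi & Yusuf — 4 in total.

4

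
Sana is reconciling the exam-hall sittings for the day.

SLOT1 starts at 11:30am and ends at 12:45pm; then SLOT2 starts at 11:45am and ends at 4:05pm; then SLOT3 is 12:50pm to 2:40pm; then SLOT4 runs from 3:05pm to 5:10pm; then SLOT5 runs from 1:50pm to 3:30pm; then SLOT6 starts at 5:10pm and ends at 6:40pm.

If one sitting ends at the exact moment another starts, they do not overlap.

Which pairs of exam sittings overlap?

Check each pair: they overlap iff neither finishes before the other starts.
Sorted by start: SLOT1, SLOT2, SLOT3, SLOT5, SLOT4, SLOT6.
SLOT2 starts before SLOT1 ends → SLOT1 and SLOT2 overlap.
SLOT3 starts after SLOT1 ends; SLOT1 is clear from here.
SLOT3 starts before SLOT2 ends → SLOT2 and SLOT3 overlap.
SLOT5 starts before SLOT2 ends → SLOT2 and SLOT5 overlap.
SLOT4 starts before SLOT2 ends → SLOT2 and SLOT4 overlap.
SLOT6 starts after SLOT2 ends.
SLOT5 starts before SLOT3 ends → SLOT3 and SLOT5 overlap.
SLOT4 starts after SLOT3 ends; SLOT3 is clear from here.
SLOT4 starts before SLOT5 ends → SLOT5 and SLOT4 overlap.
SLOT6 starts after SLOT5 ends.
SLOT6 starts exactly when SLOT4 ends (back-to-back, no overlap).

SLOT1 & SLOT2, SLOT2 & SLOT3, SLOT2 & SLOT4, SLOT2 & SLOT5, SLOT3 & SLOT5, SLOT4 & SLOT5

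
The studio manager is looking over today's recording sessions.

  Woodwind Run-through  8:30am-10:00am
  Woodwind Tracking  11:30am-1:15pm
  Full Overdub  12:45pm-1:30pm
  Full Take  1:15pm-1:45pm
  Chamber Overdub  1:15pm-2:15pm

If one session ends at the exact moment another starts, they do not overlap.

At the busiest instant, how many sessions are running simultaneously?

3

Sort all start/end points and keep a running count:
8:30am start Woodwind Run-through → 1
10:00am end Woodwind Run-through → 0
11:30am start Woodwind Tracking → 1
12:45pm start Full Overdub → 2
1:15pm end Woodwind Tracking → 1
1:15pm start Chamber Overdub → 2
1:15pm start Full Take → 3
1:30pm end Full Overdub → 2
1:45pm end Full Take → 1
2:15pm end Chamber Overdub → 0
Peak is 3, at 1:15pm (Chamber Overdub, Full Overdub, Full Take).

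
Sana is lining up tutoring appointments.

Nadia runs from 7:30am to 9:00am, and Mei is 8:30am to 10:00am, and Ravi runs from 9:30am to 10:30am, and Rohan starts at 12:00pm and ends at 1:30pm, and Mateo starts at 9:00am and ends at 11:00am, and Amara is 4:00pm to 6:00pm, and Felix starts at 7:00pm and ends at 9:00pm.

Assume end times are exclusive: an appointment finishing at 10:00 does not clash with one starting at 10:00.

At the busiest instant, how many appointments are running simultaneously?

3

Sweep the timeline, counting +1 at each start and −1 at each end (ends before starts at a tie):
7:30am start Nadia → 1
8:30am start Mei → 2
9:00am end Nadia → 1
9:00am start Mateo → 2
9:30am start Ravi → 3
10:00am end Mei → 2
10:30am end Ravi → 1
11:00am end Mateo → 0
12:00pm start Rohan → 1
1:30pm end Rohan → 0
4:00pm start Amara → 1
6:00pm end Amara → 0
7:00pm start Felix → 1
9:00pm end Felix → 0
Peak is 3, at 9:30am (Mateo, Mei, Ravi).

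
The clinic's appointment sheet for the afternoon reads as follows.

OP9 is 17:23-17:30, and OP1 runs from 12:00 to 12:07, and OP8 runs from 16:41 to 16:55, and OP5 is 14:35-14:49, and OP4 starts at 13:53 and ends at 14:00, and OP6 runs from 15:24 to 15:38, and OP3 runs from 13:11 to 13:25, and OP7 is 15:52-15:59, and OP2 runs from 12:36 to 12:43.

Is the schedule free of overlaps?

Two intervals overlap when each starts before the other ends.
Sorted by start: OP1, OP2, OP3, OP4, OP5, OP6, OP7, OP8, OP9.
OP2 starts after OP1 ends — done with OP1.
OP3 starts after OP2 ends — done with OP2.
OP4 starts after OP3 ends — done with OP3.
OP5 starts after OP4 ends — done with OP4.
OP6 starts after OP5 ends — done with OP5.
OP7 starts after OP6 ends — done with OP6.
OP8 starts after OP7 ends — done with OP7.
OP9 starts after OP8 ends.
Every pair is clear; the schedule has no overlaps.

Yes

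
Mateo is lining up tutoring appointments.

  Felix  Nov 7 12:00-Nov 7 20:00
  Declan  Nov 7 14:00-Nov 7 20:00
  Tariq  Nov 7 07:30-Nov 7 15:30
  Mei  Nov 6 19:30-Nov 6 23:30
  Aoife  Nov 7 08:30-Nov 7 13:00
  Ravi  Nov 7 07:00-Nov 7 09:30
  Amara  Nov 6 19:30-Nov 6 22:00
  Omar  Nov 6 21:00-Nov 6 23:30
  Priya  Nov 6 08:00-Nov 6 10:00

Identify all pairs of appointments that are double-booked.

Check each pair: they overlap iff neither finishes before the other starts.
Sorted by start: Priya, Mei, Amara, Omar, Ravi, Tariq, Aoife, Felix, Declan.
Mei starts after Priya ends, so Priya has no further overlaps.
Amara starts before Mei ends → Mei and Amara overlap.
Omar starts before Mei ends → Mei and Omar overlap.
Ravi starts after Mei ends, so Mei has no further overlaps.
Omar starts before Amara ends → Amara and Omar overlap.
Ravi starts after Amara ends, so Amara has no further overlaps.
Ravi starts after Omar ends, so Omar has no further overlaps.
Tariq starts before Ravi ends → Ravi and Tariq overlap.
Aoife starts before Ravi ends → Ravi and Aoife overlap.
Felix starts after Ravi ends, so Ravi has no further overlaps.
Aoife starts before Tariq ends → Tariq and Aoife overlap.
Felix starts before Tariq ends → Tariq and Felix overlap.
Declan starts before Tariq ends → Tariq and Declan overlap.
Felix starts before Aoife ends → Aoife and Felix overlap.
Declan starts after Aoife ends.
Declan starts before Felix ends → Felix and Declan overlap.

Amara & Mei, Amara & Omar, Aoife & Felix, Aoife & Ravi, Aoife & Tariq, Declan & Felix, Declan & Tariq, Felix & Tariq, Mei & Omar, Ravi & Tariq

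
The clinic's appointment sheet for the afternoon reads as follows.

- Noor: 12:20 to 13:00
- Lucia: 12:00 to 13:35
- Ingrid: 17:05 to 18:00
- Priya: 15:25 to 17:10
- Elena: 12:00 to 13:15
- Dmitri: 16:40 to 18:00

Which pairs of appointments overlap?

Check each pair: they overlap iff neither finishes before the other starts.
Sorted by start: Elena, Lucia, Noor, Priya, Dmitri, Ingrid.
Lucia starts before Elena ends → Elena and Lucia overlap.
Noor starts before Elena ends → Elena and Noor overlap.
Priya starts after Elena ends — done with Elena.
Noor starts before Lucia ends → Lucia and Noor overlap.
Priya starts after Lucia ends — done with Lucia.
Priya starts after Noor ends — done with Noor.
Dmitri starts before Priya ends → Priya and Dmitri overlap.
Ingrid starts before Priya ends → Priya and Ingrid overlap.
Ingrid starts before Dmitri ends → Dmitri and Ingrid overlap.

Dmitri & Ingrid, Dmitri & Priya, Elena & Lucia, Elena & Noor, Ingrid & Priya, Lucia & Noor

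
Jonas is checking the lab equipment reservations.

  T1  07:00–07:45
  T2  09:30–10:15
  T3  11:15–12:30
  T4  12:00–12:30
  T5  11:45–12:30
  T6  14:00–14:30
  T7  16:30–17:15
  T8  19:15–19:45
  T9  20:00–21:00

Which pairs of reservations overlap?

T3 & T4, T3 & T5, T4 & T5

Check each pair: they overlap iff neither finishes before the other starts.
Sorted by start: T1, T2, T3, T5, T4, T6, T7, T8, T9.
T2 starts after T1 ends, so nothing later overlaps T1 either.
T3 starts after T2 ends, so nothing later overlaps T2 either.
T5 starts before T3 ends → T3 and T5 overlap.
T4 starts before T3 ends → T3 and T4 overlap.
T6 starts after T3 ends, so nothing later overlaps T3 either.
T4 starts before T5 ends → T5 and T4 overlap.
T6 starts after T5 ends, so nothing later overlaps T5 either.
T6 starts after T4 ends, so nothing later overlaps T4 either.
T7 starts after T6 ends, so nothing later overlaps T6 either.
T8 starts after T7 ends, so nothing later overlaps T7 either.
T9 starts after T8 ends.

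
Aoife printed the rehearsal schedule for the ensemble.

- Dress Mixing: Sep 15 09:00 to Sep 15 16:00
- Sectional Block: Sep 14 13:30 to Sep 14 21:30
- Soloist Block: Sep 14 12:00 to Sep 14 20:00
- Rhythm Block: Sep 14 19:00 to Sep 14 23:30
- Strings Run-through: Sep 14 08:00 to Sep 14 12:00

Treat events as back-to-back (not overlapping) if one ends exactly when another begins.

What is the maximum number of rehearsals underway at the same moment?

Sweep the timeline, counting +1 at each start and −1 at each end (ends before starts at a tie):
Sep 14 08:00 start Strings Run-through → 1
Sep 14 12:00 end Strings Run-through → 0
Sep 14 12:00 start Soloist Block → 1
Sep 14 13:30 start Sectional Block → 2
Sep 14 19:00 start Rhythm Block → 3
Sep 14 20:00 end Soloist Block → 2
Sep 14 21:30 end Sectional Block → 1
Sep 14 23:30 end Rhythm Block → 0
Sep 15 09:00 start Dress Mixing → 1
Sep 15 16:00 end Dress Mixing → 0
Peak is 3, at Sep 14 19:00 (Rhythm Block, Sectional Block, Soloist Block).

3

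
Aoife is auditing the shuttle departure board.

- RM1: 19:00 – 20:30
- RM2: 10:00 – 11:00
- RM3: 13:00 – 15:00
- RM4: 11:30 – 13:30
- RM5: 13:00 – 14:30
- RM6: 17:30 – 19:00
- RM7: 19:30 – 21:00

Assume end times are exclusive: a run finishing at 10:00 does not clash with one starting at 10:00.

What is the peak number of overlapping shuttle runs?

3

Walk through starts and ends in time order (an end at T is processed before a start at T):
10:00 start RM2 → 1
11:00 end RM2 → 0
11:30 start RM4 → 1
13:00 start RM3 → 2
13:00 start RM5 → 3
13:30 end RM4 → 2
14:30 end RM5 → 1
15:00 end RM3 → 0
17:30 start RM6 → 1
19:00 end RM6 → 0
19:00 start RM1 → 1
19:30 start RM7 → 2
20:30 end RM1 → 1
21:00 end RM7 → 0
Peak is 3, at 13:00 (RM3, RM4, RM5).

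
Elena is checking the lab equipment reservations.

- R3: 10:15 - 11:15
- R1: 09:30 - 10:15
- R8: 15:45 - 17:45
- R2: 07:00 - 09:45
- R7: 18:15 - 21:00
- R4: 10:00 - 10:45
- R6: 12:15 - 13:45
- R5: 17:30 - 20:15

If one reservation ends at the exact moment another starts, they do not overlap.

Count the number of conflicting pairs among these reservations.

Sorted by start: R2, R1, R4, R3, R6, R8, R5, R7.
R1 starts before R2 ends → R2 and R1 overlap.
R4 starts after R2 ends, so nothing later overlaps R2 either.
R4 starts before R1 ends → R1 and R4 overlap.
R3 starts exactly when R1 ends (back-to-back, no overlap), so nothing later overlaps R1 either.
R3 starts before R4 ends → R4 and R3 overlap.
R6 starts after R4 ends, so nothing later overlaps R4 either.
R6 starts after R3 ends, so nothing later overlaps R3 either.
R8 starts after R6 ends, so nothing later overlaps R6 either.
R5 starts before R8 ends → R8 and R5 overlap.
R7 starts after R8 ends.
R7 starts before R5 ends → R5 and R7 overlap.
Overlapping pairs: R1 & R2, R1 & R4, R3 & R4, R5 & R7, R5 & R8 — 5 in total.

5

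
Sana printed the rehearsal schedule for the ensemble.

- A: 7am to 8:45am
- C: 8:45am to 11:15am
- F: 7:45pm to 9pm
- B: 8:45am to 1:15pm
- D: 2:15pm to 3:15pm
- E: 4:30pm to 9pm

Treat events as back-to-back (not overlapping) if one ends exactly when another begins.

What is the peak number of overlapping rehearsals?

2

Walk through starts and ends in time order (an end at T is processed before a start at T):
7am start A → 1
8:45am end A → 0
8:45am start B → 1
8:45am start C → 2
11:15am end C → 1
1:15pm end B → 0
2:15pm start D → 1
3:15pm end D → 0
4:30pm start E → 1
7:45pm start F → 2
9pm end E → 1
9pm end F → 0
Peak is 2, at 8:45am (B, C).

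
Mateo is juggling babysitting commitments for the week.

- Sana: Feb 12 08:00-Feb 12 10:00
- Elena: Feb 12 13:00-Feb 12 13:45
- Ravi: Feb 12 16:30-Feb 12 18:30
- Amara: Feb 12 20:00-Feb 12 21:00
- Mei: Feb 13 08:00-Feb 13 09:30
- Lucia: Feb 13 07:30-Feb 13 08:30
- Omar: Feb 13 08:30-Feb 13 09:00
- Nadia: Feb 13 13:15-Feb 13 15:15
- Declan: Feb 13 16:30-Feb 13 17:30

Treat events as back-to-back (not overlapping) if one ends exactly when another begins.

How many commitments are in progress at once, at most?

Walk through starts and ends in time order (an end at T is processed before a start at T):
Feb 12 08:00 start Sana → 1
Feb 12 10:00 end Sana → 0
Feb 12 13:00 start Elena → 1
Feb 12 13:45 end Elena → 0
Feb 12 16:30 start Ravi → 1
Feb 12 18:30 end Ravi → 0
Feb 12 20:00 start Amara → 1
Feb 12 21:00 end Amara → 0
Feb 13 07:30 start Lucia → 1
Feb 13 08:00 start Mei → 2
Feb 13 08:30 end Lucia → 1
Feb 13 08:30 start Omar → 2
Feb 13 09:00 end Omar → 1
Feb 13 09:30 end Mei → 0
Feb 13 13:15 start Nadia → 1
Feb 13 15:15 end Nadia → 0
Feb 13 16:30 start Declan → 1
Feb 13 17:30 end Declan → 0
Peak is 2, at Feb 13 08:00 (Lucia, Mei).

2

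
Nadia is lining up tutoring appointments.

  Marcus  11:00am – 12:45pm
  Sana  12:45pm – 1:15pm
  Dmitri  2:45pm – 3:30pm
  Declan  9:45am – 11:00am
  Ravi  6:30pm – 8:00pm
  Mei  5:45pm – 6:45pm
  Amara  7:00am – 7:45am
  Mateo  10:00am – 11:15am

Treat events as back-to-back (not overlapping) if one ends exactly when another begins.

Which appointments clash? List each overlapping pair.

Sorted by start: Amara, Declan, Mateo, Marcus, Sana, Dmitri, Mei, Ravi.
Declan starts after Amara ends; Amara is clear from here.
Mateo starts before Declan ends → Declan and Mateo overlap.
Marcus starts exactly when Declan ends (back-to-back, no overlap); Declan is clear from here.
Marcus starts before Mateo ends → Mateo and Marcus overlap.
Sana starts after Mateo ends; Mateo is clear from here.
Sana starts exactly when Marcus ends (back-to-back, no overlap); Marcus is clear from here.
Dmitri starts after Sana ends; Sana is clear from here.
Mei starts after Dmitri ends; Dmitri is clear from here.
Ravi starts before Mei ends → Mei and Ravi overlap.

Declan & Mateo, Marcus & Mateo, Mei & Ravi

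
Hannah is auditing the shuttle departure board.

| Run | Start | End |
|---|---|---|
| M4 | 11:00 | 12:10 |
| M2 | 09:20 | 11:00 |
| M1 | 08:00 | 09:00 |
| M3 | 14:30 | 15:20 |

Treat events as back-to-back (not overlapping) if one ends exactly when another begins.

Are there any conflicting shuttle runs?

Sorted by start: M1, M2, M4, M3.
M2 starts after M1 ends; M1 is clear from here.
M4 starts exactly when M2 ends (back-to-back, no overlap); M2 is clear from here.
M3 starts after M4 ends.
Every pair is clear; the schedule has no overlaps.

No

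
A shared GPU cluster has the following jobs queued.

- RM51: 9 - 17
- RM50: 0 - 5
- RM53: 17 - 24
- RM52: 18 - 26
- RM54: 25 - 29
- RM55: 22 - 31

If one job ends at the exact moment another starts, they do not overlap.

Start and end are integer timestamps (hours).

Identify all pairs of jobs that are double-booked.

Sorted by start: RM50, RM51, RM53, RM52, RM55, RM54.
RM51 starts after RM50 ends — done with RM50.
RM53 starts exactly when RM51 ends (back-to-back, no overlap) — done with RM51.
RM52 starts before RM53 ends → RM53 and RM52 overlap.
RM55 starts before RM53 ends → RM53 and RM55 overlap.
RM54 starts after RM53 ends.
RM55 starts before RM52 ends → RM52 and RM55 overlap.
RM54 starts before RM52 ends → RM52 and RM54 overlap.
RM54 starts before RM55 ends → RM55 and RM54 overlap.

RM52 & RM53, RM52 & RM54, RM52 & RM55, RM53 & RM55, RM54 & RM55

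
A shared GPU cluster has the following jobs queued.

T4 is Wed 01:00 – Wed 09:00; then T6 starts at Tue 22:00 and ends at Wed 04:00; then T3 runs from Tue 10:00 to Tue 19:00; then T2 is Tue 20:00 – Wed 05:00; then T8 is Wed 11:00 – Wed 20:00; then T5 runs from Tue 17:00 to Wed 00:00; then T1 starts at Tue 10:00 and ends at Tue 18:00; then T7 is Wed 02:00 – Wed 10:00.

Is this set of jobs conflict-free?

No

Sorted by start: T1, T3, T5, T2, T6, T4, T7, T8.
T3 starts before T1 ends → T1 and T3 overlap.
That's a conflict, so the schedule is not conflict-free.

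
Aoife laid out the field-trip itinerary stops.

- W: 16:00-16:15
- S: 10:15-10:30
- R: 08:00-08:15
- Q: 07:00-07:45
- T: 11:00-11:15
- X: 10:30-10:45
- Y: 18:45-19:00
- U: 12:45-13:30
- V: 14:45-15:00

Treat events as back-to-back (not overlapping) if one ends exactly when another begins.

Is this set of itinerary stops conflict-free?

Sorted by start: Q, R, S, X, T, U, V, W, Y.
R starts after Q ends — done with Q.
S starts after R ends — done with R.
X starts exactly when S ends (back-to-back, no overlap) — done with S.
T starts after X ends — done with X.
U starts after T ends — done with T.
V starts after U ends — done with U.
W starts after V ends — done with V.
Y starts after W ends.
Every pair is clear; the schedule has no overlaps.

Yes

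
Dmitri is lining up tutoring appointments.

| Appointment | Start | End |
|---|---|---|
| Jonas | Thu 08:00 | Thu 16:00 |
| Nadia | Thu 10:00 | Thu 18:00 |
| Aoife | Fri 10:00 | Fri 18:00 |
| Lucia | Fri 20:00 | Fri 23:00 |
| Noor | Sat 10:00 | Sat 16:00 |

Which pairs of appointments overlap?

Jonas & Nadia

Sorted by start: Jonas, Nadia, Aoife, Lucia, Noor.
Nadia starts before Jonas ends → Jonas and Nadia overlap.
Aoife starts after Jonas ends, so Jonas has no further overlaps.
Aoife starts after Nadia ends, so Nadia has no further overlaps.
Lucia starts after Aoife ends, so Aoife has no further overlaps.
Noor starts after Lucia ends.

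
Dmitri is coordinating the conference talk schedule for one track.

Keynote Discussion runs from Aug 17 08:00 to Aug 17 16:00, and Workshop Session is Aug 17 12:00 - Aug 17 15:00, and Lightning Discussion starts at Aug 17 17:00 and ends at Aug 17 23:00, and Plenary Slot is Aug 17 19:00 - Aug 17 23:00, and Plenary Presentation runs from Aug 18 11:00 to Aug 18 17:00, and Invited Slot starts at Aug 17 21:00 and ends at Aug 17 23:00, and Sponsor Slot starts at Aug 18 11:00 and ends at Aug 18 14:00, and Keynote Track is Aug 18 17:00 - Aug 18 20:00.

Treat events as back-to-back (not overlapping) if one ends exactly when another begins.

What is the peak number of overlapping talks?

3

Sweep the timeline, counting +1 at each start and −1 at each end (ends before starts at a tie):
Aug 17 08:00 start Keynote Discussion → 1
Aug 17 12:00 start Workshop Session → 2
Aug 17 15:00 end Workshop Session → 1
Aug 17 16:00 end Keynote Discussion → 0
Aug 17 17:00 start Lightning Discussion → 1
Aug 17 19:00 start Plenary Slot → 2
Aug 17 21:00 start Invited Slot → 3
Aug 17 23:00 end Invited Slot → 2
Aug 17 23:00 end Lightning Discussion → 1
Aug 17 23:00 end Plenary Slot → 0
Aug 18 11:00 start Plenary Presentation → 1
Aug 18 11:00 start Sponsor Slot → 2
Aug 18 14:00 end Sponsor Slot → 1
Aug 18 17:00 end Plenary Presentation → 0
Aug 18 17:00 start Keynote Track → 1
Aug 18 20:00 end Keynote Track → 0
Peak is 3, at Aug 17 21:00 (Invited Slot, Lightning Discussion, Plenary Slot).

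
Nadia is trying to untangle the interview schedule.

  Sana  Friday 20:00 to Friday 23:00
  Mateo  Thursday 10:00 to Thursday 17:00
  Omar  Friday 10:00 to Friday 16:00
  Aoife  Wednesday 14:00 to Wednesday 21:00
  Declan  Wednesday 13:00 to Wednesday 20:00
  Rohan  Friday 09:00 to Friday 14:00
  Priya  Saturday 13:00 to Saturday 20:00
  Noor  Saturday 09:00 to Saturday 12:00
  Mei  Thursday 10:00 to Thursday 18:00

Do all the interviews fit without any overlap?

Check each pair: they overlap iff neither finishes before the other starts.
Sorted by start: Declan, Aoife, Mei, Mateo, Rohan, Omar, Sana, Noor, Priya.
Aoife starts before Declan ends → Declan and Aoife overlap.
That's a conflict, so the schedule is not conflict-free.

No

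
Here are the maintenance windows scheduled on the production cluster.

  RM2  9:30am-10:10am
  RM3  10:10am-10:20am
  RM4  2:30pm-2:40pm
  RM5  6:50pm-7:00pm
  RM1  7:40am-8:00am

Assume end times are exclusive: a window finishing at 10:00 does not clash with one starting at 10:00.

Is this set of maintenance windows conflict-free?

Sorted by start: RM1, RM2, RM3, RM4, RM5.
RM2 starts after RM1 ends; RM1 is clear from here.
RM3 starts exactly when RM2 ends (back-to-back, no overlap); RM2 is clear from here.
RM4 starts after RM3 ends; RM3 is clear from here.
RM5 starts after RM4 ends.
Every pair is clear; the schedule has no overlaps.

Yes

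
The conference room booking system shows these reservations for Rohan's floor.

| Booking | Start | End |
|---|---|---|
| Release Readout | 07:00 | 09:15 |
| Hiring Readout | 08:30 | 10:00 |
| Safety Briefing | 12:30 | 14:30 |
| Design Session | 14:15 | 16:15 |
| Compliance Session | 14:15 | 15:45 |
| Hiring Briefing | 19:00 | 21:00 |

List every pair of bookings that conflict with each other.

Two intervals overlap when each starts before the other ends.
Sorted by start: Release Readout, Hiring Readout, Safety Briefing, Design Session, Compliance Session, Hiring Briefing.
Hiring Readout starts before Release Readout ends → Release Readout and Hiring Readout overlap.
Safety Briefing starts after Release Readout ends; Release Readout is clear from here.
Safety Briefing starts after Hiring Readout ends; Hiring Readout is clear from here.
Design Session starts before Safety Briefing ends → Safety Briefing and Design Session overlap.
Compliance Session starts before Safety Briefing ends → Safety Briefing and Compliance Session overlap.
Hiring Briefing starts after Safety Briefing ends.
Compliance Session starts before Design Session ends → Design Session and Compliance Session overlap.
Hiring Briefing starts after Design Session ends.
Hiring Briefing starts after Compliance Session ends.

Compliance Session & Design Session, Compliance Session & Safety Briefing, Design Session & Safety Briefing, Hiring Readout & Release Readout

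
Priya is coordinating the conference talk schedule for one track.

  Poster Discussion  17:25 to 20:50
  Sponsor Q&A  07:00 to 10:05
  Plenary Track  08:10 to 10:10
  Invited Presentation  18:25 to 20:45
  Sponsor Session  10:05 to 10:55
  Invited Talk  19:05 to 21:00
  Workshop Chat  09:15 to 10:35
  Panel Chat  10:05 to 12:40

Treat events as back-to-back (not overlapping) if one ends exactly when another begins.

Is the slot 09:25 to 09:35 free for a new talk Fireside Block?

Sponsor Q&A: starts 07:00 before Fireside Block ends 09:35, and ends 10:05 after Fireside Block starts 09:25 → overlap.
Plenary Track: starts 08:10 before Fireside Block ends 09:35, and ends 10:10 after Fireside Block starts 09:25 → overlap.
Workshop Chat: starts 09:15 before Fireside Block ends 09:35, and ends 10:35 after Fireside Block starts 09:25 → overlap.
Sponsor Session: starts 10:05 at or after Fireside Block ends 09:35 → clear.
Panel Chat: starts 10:05 at or after Fireside Block ends 09:35 → clear.
Poster Discussion: starts 17:25 at or after Fireside Block ends 09:35 → clear.
Invited Presentation: starts 18:25 at or after Fireside Block ends 09:35 → clear.
Invited Talk: starts 19:05 at or after Fireside Block ends 09:35 → clear.
Fireside Block overlaps Sponsor Q&A, Plenary Track, Workshop Chat.

No — it overlaps Plenary Track, Sponsor Q&A, Workshop Chat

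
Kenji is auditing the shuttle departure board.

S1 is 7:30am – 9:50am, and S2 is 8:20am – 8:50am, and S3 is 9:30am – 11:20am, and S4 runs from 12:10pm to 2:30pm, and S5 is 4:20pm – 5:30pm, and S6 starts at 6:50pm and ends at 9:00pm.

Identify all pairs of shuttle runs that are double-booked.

S1 & S2, S1 & S3

Sorted by start: S1, S2, S3, S4, S5, S6.
S2 starts before S1 ends → S1 and S2 overlap.
S3 starts before S1 ends → S1 and S3 overlap.
S4 starts after S1 ends, so S1 has no further overlaps.
S3 starts after S2 ends, so S2 has no further overlaps.
S4 starts after S3 ends, so S3 has no further overlaps.
S5 starts after S4 ends, so S4 has no further overlaps.
S6 starts after S5 ends.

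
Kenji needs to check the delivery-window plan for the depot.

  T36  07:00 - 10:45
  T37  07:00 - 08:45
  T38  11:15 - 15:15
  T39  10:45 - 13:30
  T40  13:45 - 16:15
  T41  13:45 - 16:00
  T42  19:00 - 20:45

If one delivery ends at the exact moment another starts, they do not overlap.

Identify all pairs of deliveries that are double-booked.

Check each pair: they overlap iff neither finishes before the other starts.
Sorted by start: T36, T37, T39, T38, T40, T41, T42.
T37 starts before T36 ends → T36 and T37 overlap.
T39 starts exactly when T36 ends (back-to-back, no overlap), so nothing later overlaps T36 either.
T39 starts after T37 ends, so nothing later overlaps T37 either.
T38 starts before T39 ends → T39 and T38 overlap.
T40 starts after T39 ends, so nothing later overlaps T39 either.
T40 starts before T38 ends → T38 and T40 overlap.
T41 starts before T38 ends → T38 and T41 overlap.
T42 starts after T38 ends.
T41 starts before T40 ends → T40 and T41 overlap.
T42 starts after T40 ends.
T42 starts after T41 ends.

T36 & T37, T38 & T39, T38 & T40, T38 & T41, T40 & T41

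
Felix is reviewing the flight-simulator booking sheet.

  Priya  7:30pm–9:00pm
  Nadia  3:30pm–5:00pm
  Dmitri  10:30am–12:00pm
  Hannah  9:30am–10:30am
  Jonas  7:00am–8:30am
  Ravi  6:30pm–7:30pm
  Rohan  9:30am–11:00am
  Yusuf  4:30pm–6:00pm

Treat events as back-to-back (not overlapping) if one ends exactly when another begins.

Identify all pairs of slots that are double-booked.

Dmitri & Rohan, Hannah & Rohan, Nadia & Yusuf

Two intervals overlap when each starts before the other ends.
Sorted by start: Jonas, Hannah, Rohan, Dmitri, Nadia, Yusuf, Ravi, Priya.
Hannah starts after Jonas ends; Jonas is clear from here.
Rohan starts before Hannah ends → Hannah and Rohan overlap.
Dmitri starts exactly when Hannah ends (back-to-back, no overlap); Hannah is clear from here.
Dmitri starts before Rohan ends → Rohan and Dmitri overlap.
Nadia starts after Rohan ends; Rohan is clear from here.
Nadia starts after Dmitri ends; Dmitri is clear from here.
Yusuf starts before Nadia ends → Nadia and Yusuf overlap.
Ravi starts after Nadia ends; Nadia is clear from here.
Ravi starts after Yusuf ends; Yusuf is clear from here.
Priya starts exactly when Ravi ends (back-to-back, no overlap).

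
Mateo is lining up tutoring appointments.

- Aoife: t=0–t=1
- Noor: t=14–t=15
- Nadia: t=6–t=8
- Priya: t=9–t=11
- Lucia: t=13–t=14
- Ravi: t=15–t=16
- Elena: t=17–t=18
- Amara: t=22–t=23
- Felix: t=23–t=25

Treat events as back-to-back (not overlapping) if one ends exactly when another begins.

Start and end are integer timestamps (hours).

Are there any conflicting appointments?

Two intervals overlap when each starts before the other ends.
Sorted by start: Aoife, Nadia, Priya, Lucia, Noor, Ravi, Elena, Amara, Felix.
Nadia starts after Aoife ends — done with Aoife.
Priya starts after Nadia ends — done with Nadia.
Lucia starts after Priya ends — done with Priya.
Noor starts exactly when Lucia ends (back-to-back, no overlap) — done with Lucia.
Ravi starts exactly when Noor ends (back-to-back, no overlap) — done with Noor.
Elena starts after Ravi ends — done with Ravi.
Amara starts after Elena ends — done with Elena.
Felix starts exactly when Amara ends (back-to-back, no overlap).
Every pair is clear; the schedule has no overlaps.

No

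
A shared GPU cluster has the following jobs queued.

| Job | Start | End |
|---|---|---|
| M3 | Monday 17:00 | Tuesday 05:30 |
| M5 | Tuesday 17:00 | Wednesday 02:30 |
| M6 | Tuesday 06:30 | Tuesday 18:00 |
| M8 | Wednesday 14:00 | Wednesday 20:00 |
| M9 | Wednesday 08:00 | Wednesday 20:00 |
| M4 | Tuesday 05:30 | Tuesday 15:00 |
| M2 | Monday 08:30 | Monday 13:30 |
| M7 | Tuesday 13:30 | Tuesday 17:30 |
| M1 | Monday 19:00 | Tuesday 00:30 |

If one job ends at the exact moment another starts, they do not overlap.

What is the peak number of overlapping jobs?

Sweep the timeline, counting +1 at each start and −1 at each end (ends before starts at a tie):
Monday 08:30 start M2 → 1
Monday 13:30 end M2 → 0
Monday 17:00 start M3 → 1
Monday 19:00 start M1 → 2
Tuesday 00:30 end M1 → 1
Tuesday 05:30 end M3 → 0
Tuesday 05:30 start M4 → 1
Tuesday 06:30 start M6 → 2
Tuesday 13:30 start M7 → 3
Tuesday 15:00 end M4 → 2
Tuesday 17:00 start M5 → 3
Tuesday 17:30 end M7 → 2
Tuesday 18:00 end M6 → 1
Wednesday 02:30 end M5 → 0
Wednesday 08:00 start M9 → 1
Wednesday 14:00 start M8 → 2
Wednesday 20:00 end M8 → 1
Wednesday 20:00 end M9 → 0
Peak is 3, at Tuesday 13:30 (M4, M6, M7).

3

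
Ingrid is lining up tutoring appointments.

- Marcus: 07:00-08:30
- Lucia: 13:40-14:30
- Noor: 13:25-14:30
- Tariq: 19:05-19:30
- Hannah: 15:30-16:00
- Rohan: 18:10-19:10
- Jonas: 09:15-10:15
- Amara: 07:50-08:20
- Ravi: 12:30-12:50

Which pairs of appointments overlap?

Amara & Marcus, Lucia & Noor, Rohan & Tariq

Two intervals overlap when each starts before the other ends.
Sorted by start: Marcus, Amara, Jonas, Ravi, Noor, Lucia, Hannah, Rohan, Tariq.
Amara starts before Marcus ends → Marcus and Amara overlap.
Jonas starts after Marcus ends, so Marcus has no further overlaps.
Jonas starts after Amara ends, so Amara has no further overlaps.
Ravi starts after Jonas ends, so Jonas has no further overlaps.
Noor starts after Ravi ends, so Ravi has no further overlaps.
Lucia starts before Noor ends → Noor and Lucia overlap.
Hannah starts after Noor ends, so Noor has no further overlaps.
Hannah starts after Lucia ends, so Lucia has no further overlaps.
Rohan starts after Hannah ends, so Hannah has no further overlaps.
Tariq starts before Rohan ends → Rohan and Tariq overlap.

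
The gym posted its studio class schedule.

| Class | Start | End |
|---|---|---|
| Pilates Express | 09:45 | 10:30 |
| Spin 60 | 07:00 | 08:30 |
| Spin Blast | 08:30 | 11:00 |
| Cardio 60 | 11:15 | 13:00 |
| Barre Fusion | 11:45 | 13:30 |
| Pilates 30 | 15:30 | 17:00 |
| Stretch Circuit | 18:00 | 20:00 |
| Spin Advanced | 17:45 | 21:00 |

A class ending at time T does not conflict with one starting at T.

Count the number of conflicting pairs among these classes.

3

Sorted by start: Spin 60, Spin Blast, Pilates Express, Cardio 60, Barre Fusion, Pilates 30, Spin Advanced, Stretch Circuit.
Spin Blast starts exactly when Spin 60 ends (back-to-back, no overlap); Spin 60 is clear from here.
Pilates Express starts before Spin Blast ends → Spin Blast and Pilates Express overlap.
Cardio 60 starts after Spin Blast ends; Spin Blast is clear from here.
Cardio 60 starts after Pilates Express ends; Pilates Express is clear from here.
Barre Fusion starts before Cardio 60 ends → Cardio 60 and Barre Fusion overlap.
Pilates 30 starts after Cardio 60 ends; Cardio 60 is clear from here.
Pilates 30 starts after Barre Fusion ends; Barre Fusion is clear from here.
Spin Advanced starts after Pilates 30 ends; Pilates 30 is clear from here.
Stretch Circuit starts before Spin Advanced ends → Spin Advanced and Stretch Circuit overlap.
Overlapping pairs: Barre Fusion & Cardio 60, Pilates Express & Spin Blast, Spin Advanced & Stretch Circuit — 3 in total.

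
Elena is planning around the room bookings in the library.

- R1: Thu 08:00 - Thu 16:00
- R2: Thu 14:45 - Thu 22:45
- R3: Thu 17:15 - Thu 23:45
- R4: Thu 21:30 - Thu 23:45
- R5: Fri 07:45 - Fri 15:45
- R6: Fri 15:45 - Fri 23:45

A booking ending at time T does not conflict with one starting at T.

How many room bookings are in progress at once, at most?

Walk through starts and ends in time order (an end at T is processed before a start at T):
Thu 08:00 start R1 → 1
Thu 14:45 start R2 → 2
Thu 16:00 end R1 → 1
Thu 17:15 start R3 → 2
Thu 21:30 start R4 → 3
Thu 22:45 end R2 → 2
Thu 23:45 end R3 → 1
Thu 23:45 end R4 → 0
Fri 07:45 start R5 → 1
Fri 15:45 end R5 → 0
Fri 15:45 start R6 → 1
Fri 23:45 end R6 → 0
Peak is 3, at Thu 21:30 (R2, R3, R4).

3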